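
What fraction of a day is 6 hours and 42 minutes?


0.2792 (27.92%)

Total minutes: 6×60 + 42 = 402
Day = 24×60 = 1440 minutes
Fraction = 402/1440 ≈ 0.2792
As a percentage: 402/1440 × 100 ≈ 27.92%


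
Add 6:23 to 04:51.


Start: 291 minutes from midnight
Add: 383 minutes
Total: 674 minutes
Hours: 674 ÷ 60 = 11 remainder 14

11:14


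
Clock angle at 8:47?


18.5°

Hour hand = 8×30 + 47×0.5 = 263.5°
Minute hand = 47×6 = 282°
Difference = |263.5 - 282| = 18.5°


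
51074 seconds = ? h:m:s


Hours: 51074 ÷ 3600 = 14 remainder 674
Minutes: 674 ÷ 60 = 11 remainder 14
Seconds: 14

14h 11m 14s


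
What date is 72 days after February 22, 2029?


May 5, 2029

Start: February 22, 2029
Add 72 days
February 22 → March 1: 28 - 22 + 1 = 7 days (72 - 7 = 65 left)
March 1 → April 1: 31 - 1 + 1 = 31 days (65 - 31 = 34 left)
April 1 → May 1: 30 - 1 + 1 = 30 days (34 - 30 = 4 left)
May 1 + 4 = May 5, 2029


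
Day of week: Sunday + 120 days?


Start: Sunday (index 6)
(6 + 120) mod 7
= 126 mod 7
= 0
Index 0 → Monday

Monday


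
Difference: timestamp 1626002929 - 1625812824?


Difference = 1626002929 - 1625812824 = 190105 seconds
In hours: 190105 / 3600 ≈ 52.8
In days: 190105 / 86400 ≈ 2.20

190105 seconds (52.8 hours / 2.20 days)


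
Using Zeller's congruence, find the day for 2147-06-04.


Zeller's congruence:
q=4, m=6, k=47, j=21
h = (4 + ⌊13×7/5⌋ + 47 + ⌊47/4⌋ + ⌊21/4⌋ - 2×21) mod 7
= (4 + 18 + 47 + 11 + 5 - 42) mod 7
= 43 mod 7 = 1
h=1 → Sunday

Sunday


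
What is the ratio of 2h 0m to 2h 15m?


8:9 (0.89)

Duration 1: 120 minutes
Duration 2: 135 minutes
Ratio = 120:135
GCD = 15
Simplified = 8:9
As a decimal: 8/9 ≈ 0.89


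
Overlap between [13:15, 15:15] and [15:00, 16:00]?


Meeting A: 795-915 (in minutes from midnight)
Meeting B: 900-960
Overlap start = max(795, 900) = 900
Overlap end = min(915, 960) = 915
Overlap = max(0, 915 - 900) = 15 min

15 minutes


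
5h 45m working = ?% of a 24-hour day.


24.0%

Time: 345 minutes
Day: 1440 minutes
Percentage = (345/1440) × 100 ≈ 24.0%


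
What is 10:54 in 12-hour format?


Hour: 10
10 < 12 → AM

10:54 AM


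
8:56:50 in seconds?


Hours: 8 × 3600 = 28800
Minutes: 56 × 60 = 3360
Seconds: 50
Total = 28800 + 3360 + 50 = 32210

32210 seconds


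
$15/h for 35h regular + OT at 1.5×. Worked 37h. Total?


Regular: 35h × $15 = $525.00
Overtime: 37 - 35 = 2h
OT pay: 2h × $15 × 1.5 = $45.00
Total = $525.00 + $45.00 = $570.00

$570.00


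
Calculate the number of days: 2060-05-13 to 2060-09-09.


119 days

From May 13, 2060 to September 9, 2060
Rest of May 2060: 31 - 13 = 18
Full months: June 30, July 31, August 31
Days into September 2060: 9
Total = 18 + 30 + 31 + 31 + 9 = 119 days


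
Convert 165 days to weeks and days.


23 weeks 4 days

Weeks: 165 ÷ 7 = 23 remainder 4


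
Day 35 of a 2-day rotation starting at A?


Shifts: A, B
Start: A (index 0)
Day 35: (0 + 35 - 1) mod 2
= 34 mod 2
= 0
Index 0 → shift A

Shift A


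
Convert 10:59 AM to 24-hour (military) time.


10:59

Input: 10:59 AM
AM hour stays: 10


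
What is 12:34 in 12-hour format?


Hour: 12
12 → 12 PM (noon)

12:34 PM


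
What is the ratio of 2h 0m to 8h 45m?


Duration 1: 120 minutes
Duration 2: 525 minutes
Ratio = 120:525
GCD = 15
Simplified = 8:35
As a decimal: 8/35 ≈ 0.23

8:35 (0.23)


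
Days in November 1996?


Month: November (month 11)
November has 30 days

30 days


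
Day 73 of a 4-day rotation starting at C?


Shifts: A, B, C, D
Start: C (index 2)
Day 73: (2 + 73 - 1) mod 4
= 74 mod 4
= 2
Index 2 → shift C

Shift C


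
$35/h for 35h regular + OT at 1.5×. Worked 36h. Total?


$1277.50

Regular: 35h × $35 = $1225.00
Overtime: 36 - 35 = 1h
OT pay: 1h × $35 × 1.5 = $52.50
Total = $1225.00 + $52.50 = $1277.50


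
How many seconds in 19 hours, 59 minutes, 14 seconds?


Hours: 19 × 3600 = 68400
Minutes: 59 × 60 = 3540
Seconds: 14
Total = 68400 + 3540 + 14 = 71954

71954 seconds


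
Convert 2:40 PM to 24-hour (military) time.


14:40

Input: 2:40 PM
PM: 2 + 12 = 14


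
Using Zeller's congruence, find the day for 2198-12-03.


Monday

Zeller's congruence:
q=3, m=12, k=98, j=21
h = (3 + ⌊13×13/5⌋ + 98 + ⌊98/4⌋ + ⌊21/4⌋ - 2×21) mod 7
= (3 + 33 + 98 + 24 + 5 - 42) mod 7
= 121 mod 7 = 2
h=2 → Monday


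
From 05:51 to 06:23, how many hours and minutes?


End time in minutes: 6×60 + 23 = 383
Start time in minutes: 5×60 + 51 = 351
Difference = 383 - 351 = 32 minutes
= 0 hours 32 minutes

0h 32m


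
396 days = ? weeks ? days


Weeks: 396 ÷ 7 = 56 remainder 4

56 weeks 4 days


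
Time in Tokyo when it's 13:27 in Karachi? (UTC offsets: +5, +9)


Time difference = UTC+9 - UTC+5 = +4 hours
New hour = (13 + 4) mod 24
= 17 mod 24 = 17
Minutes unchanged → 17:27

17:27


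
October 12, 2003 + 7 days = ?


Start: October 12, 2003
Add 7 days
October 12 + 7 = October 19, 2003

October 19, 2003


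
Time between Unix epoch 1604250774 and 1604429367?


Difference = 1604429367 - 1604250774 = 178593 seconds
In hours: 178593 / 3600 ≈ 49.6
In days: 178593 / 86400 ≈ 2.07

178593 seconds (49.6 hours / 2.07 days)


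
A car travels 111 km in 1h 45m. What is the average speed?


63.4 km/h

Distance: 111 km
Time: 1h 45m = 105 min = 105/60 = 7/4 hours
Speed = 111 ÷ (7/4) = 111 × 4 / 7 = 444/7 ≈ 63.4 km/h


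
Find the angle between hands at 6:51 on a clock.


100.5°

Hour hand = 6×30 + 51×0.5 = 205.5°
Minute hand = 51×6 = 306°
Difference = |205.5 - 306| = 100.5°


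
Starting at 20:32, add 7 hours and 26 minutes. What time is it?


Start: 1232 minutes from midnight
Add: 446 minutes
Total: 1678 minutes
Hours: 1678 ÷ 60 = 27 remainder 58
27 ≥ 24 → 27 - 24 = 3 (next day)

03:58 (next day)


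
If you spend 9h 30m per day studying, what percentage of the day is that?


Time: 570 minutes
Day: 1440 minutes
Percentage = (570/1440) × 100 ≈ 39.6%

39.6%


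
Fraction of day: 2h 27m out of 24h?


Total minutes: 2×60 + 27 = 147
Day = 24×60 = 1440 minutes
Fraction = 147/1440 ≈ 0.1021
As a percentage: 147/1440 × 100 ≈ 10.21%

0.1021 (10.21%)


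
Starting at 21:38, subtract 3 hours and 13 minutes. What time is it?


Start: 1298 minutes from midnight
Subtract: 193 minutes
Remaining: 1298 - 193 = 1105
Hours: 18, Minutes: 25

18:25


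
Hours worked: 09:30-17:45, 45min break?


Total time = (17×60+45) - (9×60+30)
= 1065 - 570 = 495 min
Minus break: 495 - 45 = 450 min
= 7h 30m

7h 30m (450 minutes)


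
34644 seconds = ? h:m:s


Hours: 34644 ÷ 3600 = 9 remainder 2244
Minutes: 2244 ÷ 60 = 37 remainder 24
Seconds: 24

9h 37m 24s


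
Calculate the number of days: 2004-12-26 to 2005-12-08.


From December 26, 2004 to December 8, 2005
Rest of December 2004: 31 - 26 = 5
Full months: January 31, February 2005 28, March 31, April 30, May 31, June 30, July 31, August 31, September 30, October 31, November 30
Days into December 2005: 8
Total = 5 + 31 + 28 + 31 + 30 + 31 + 30 + 31 + 31 + 30 + 31 + 30 + 8 = 347 days

347 days


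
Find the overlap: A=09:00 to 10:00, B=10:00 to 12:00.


Meeting A: 540-600 (in minutes from midnight)
Meeting B: 600-720
Overlap start = max(540, 600) = 600
Overlap end = min(600, 720) = 600
Overlap = max(0, 600 - 600) = 0 min

0 minutes


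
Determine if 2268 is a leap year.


Yes

Rules: divisible by 4 AND (not by 100 OR by 400)
2268 ÷ 4 = 567 exactly → divisible by 4
2268 ÷ 100 = 22 remainder 68 → not divisible by 100
Divisible by 4 but not by 100 → leap year


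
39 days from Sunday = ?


Start: Sunday (index 6)
(6 + 39) mod 7
= 45 mod 7
= 3
Index 3 → Thursday

Thursday


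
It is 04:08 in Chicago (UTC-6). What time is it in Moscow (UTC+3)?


Time difference = UTC+3 - UTC-6 = +9 hours
New hour = (4 + 9) mod 24
= 13 mod 24 = 13
Minutes unchanged → 13:08

13:08


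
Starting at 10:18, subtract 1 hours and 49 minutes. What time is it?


08:29

Start: 618 minutes from midnight
Subtract: 109 minutes
Remaining: 618 - 109 = 509
Hours: 8, Minutes: 29


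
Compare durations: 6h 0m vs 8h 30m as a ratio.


Duration 1: 360 minutes
Duration 2: 510 minutes
Ratio = 360:510
GCD = 30
Simplified = 12:17
As a decimal: 12/17 ≈ 0.71

12:17 (0.71)


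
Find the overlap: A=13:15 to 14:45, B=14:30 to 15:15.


15 minutes

Meeting A: 795-885 (in minutes from midnight)
Meeting B: 870-915
Overlap start = max(795, 870) = 870
Overlap end = min(885, 915) = 885
Overlap = max(0, 885 - 870) = 15 min


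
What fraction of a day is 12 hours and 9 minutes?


Total minutes: 12×60 + 9 = 729
Day = 24×60 = 1440 minutes
Fraction = 729/1440 ≈ 0.5063
As a percentage: 729/1440 × 100 ≈ 50.63%

0.5063 (50.63%)


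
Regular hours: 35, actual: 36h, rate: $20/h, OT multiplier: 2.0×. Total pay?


Regular: 35h × $20 = $700.00
Overtime: 36 - 35 = 1h
OT pay: 1h × $20 × 2.0 = $40.00
Total = $700.00 + $40.00 = $740.00

$740.00


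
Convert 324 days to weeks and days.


46 weeks 2 days

Weeks: 324 ÷ 7 = 46 remainder 2


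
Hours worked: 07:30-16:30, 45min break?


Total time = (16×60+30) - (7×60+30)
= 990 - 450 = 540 min
Minus break: 540 - 45 = 495 min
= 8h 15m

8h 15m (495 minutes)


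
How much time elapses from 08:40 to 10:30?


1h 50m

End time in minutes: 10×60 + 30 = 630
Start time in minutes: 8×60 + 40 = 520
Difference = 630 - 520 = 110 minutes
= 1 hours 50 minutes


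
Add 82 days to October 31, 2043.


January 21, 2044

Start: October 31, 2043
Add 82 days
October 31 → November 1: 31 - 31 + 1 = 1 days (82 - 1 = 81 left)
November 1 → December 1: 30 - 1 + 1 = 30 days (81 - 30 = 51 left)
December 1 → January 1: 31 - 1 + 1 = 31 days (51 - 31 = 20 left)
January 1 + 20 = January 21, 2044


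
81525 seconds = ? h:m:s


Hours: 81525 ÷ 3600 = 22 remainder 2325
Minutes: 2325 ÷ 60 = 38 remainder 45
Seconds: 45

22h 38m 45s


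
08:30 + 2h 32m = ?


Start: 510 minutes from midnight
Add: 152 minutes
Total: 662 minutes
Hours: 662 ÷ 60 = 11 remainder 2

11:02


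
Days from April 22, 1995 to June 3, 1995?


42 days

From April 22, 1995 to June 3, 1995
Rest of April 1995: 30 - 22 = 8
Full months: May 31
Days into June 1995: 3
Total = 8 + 31 + 3 = 42 days


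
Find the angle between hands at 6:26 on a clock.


37.0°

Hour hand = 6×30 + 26×0.5 = 193.0°
Minute hand = 26×6 = 156°
Difference = |193.0 - 156| = 37.0°


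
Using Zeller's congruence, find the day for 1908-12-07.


Monday

Zeller's congruence:
q=7, m=12, k=8, j=19
h = (7 + ⌊13×13/5⌋ + 8 + ⌊8/4⌋ + ⌊19/4⌋ - 2×19) mod 7
= (7 + 33 + 8 + 2 + 4 - 38) mod 7
= 16 mod 7 = 2
h=2 → Monday


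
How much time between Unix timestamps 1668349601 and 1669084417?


734816 seconds (204.1 hours / 8.50 days)

Difference = 1669084417 - 1668349601 = 734816 seconds
In hours: 734816 / 3600 ≈ 204.1
In days: 734816 / 86400 ≈ 8.50


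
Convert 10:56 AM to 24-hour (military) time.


10:56

Input: 10:56 AM
AM hour stays: 10


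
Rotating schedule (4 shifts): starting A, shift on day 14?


Shift B

Shifts: A, B, C, D
Start: A (index 0)
Day 14: (0 + 14 - 1) mod 4
= 13 mod 4
= 1
Index 1 → shift B


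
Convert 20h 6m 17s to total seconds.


Hours: 20 × 3600 = 72000
Minutes: 6 × 60 = 360
Seconds: 17
Total = 72000 + 360 + 17 = 72377

72377 seconds


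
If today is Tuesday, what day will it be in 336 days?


Tuesday

Start: Tuesday (index 1)
(1 + 336) mod 7
= 337 mod 7
= 1
Index 1 → Tuesday


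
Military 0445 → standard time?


4:45 AM

Hour: 4
4 < 12 → AM


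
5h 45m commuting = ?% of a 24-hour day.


Time: 345 minutes
Day: 1440 minutes
Percentage = (345/1440) × 100 ≈ 24.0%

24.0%


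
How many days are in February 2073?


28 days

Month: February (month 2)
February: 28 or 29 (leap year)
2073 leap year? No


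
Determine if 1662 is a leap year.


Rules: divisible by 4 AND (not by 100 OR by 400)
1662 ÷ 4 = 415 remainder 2 → not divisible by 4
Not divisible by 4 → not a leap year

No


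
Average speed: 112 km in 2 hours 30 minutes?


44.8 km/h

Distance: 112 km
Time: 2h 30m = 150 min = 150/60 = 5/2 hours
Speed = 112 ÷ (5/2) = 112 × 2 / 5 = 224/5 = 44.8 km/h


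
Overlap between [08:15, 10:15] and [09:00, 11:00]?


Meeting A: 495-615 (in minutes from midnight)
Meeting B: 540-660
Overlap start = max(495, 540) = 540
Overlap end = min(615, 660) = 615
Overlap = max(0, 615 - 540) = 75 min

75 minutes


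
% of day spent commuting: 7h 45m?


32.3%

Time: 465 minutes
Day: 1440 minutes
Percentage = (465/1440) × 100 ≈ 32.3%


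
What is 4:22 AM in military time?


Input: 4:22 AM
AM hour stays: 4

04:22


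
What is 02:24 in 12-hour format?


Hour: 2
2 < 12 → AM

2:24 AM


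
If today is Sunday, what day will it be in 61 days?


Start: Sunday (index 6)
(6 + 61) mod 7
= 67 mod 7
= 4
Index 4 → Friday

Friday


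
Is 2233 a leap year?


Rules: divisible by 4 AND (not by 100 OR by 400)
2233 ÷ 4 = 558 remainder 1 → not divisible by 4
Not divisible by 4 → not a leap year

No


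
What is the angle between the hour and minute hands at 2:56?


112.0°

Hour hand = 2×30 + 56×0.5 = 88.0°
Minute hand = 56×6 = 336°
Difference = |88.0 - 336| = 248.0°
Since > 180°: 360 - 248.0 = 112.0°


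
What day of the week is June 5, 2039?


Sunday

Zeller's congruence:
q=5, m=6, k=39, j=20
h = (5 + ⌊13×7/5⌋ + 39 + ⌊39/4⌋ + ⌊20/4⌋ - 2×20) mod 7
= (5 + 18 + 39 + 9 + 5 - 40) mod 7
= 36 mod 7 = 1
h=1 → Sunday


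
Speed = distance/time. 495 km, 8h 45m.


Distance: 495 km
Time: 8h 45m = 525 min = 525/60 = 35/4 hours
Speed = 495 ÷ (35/4) = 495 × 4 / 35 = 1980/35 ≈ 56.6 km/h

56.6 km/h


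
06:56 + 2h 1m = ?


08:57

Start: 416 minutes from midnight
Add: 121 minutes
Total: 537 minutes
Hours: 537 ÷ 60 = 8 remainder 57


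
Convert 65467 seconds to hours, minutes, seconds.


18h 11m 7s

Hours: 65467 ÷ 3600 = 18 remainder 667
Minutes: 667 ÷ 60 = 11 remainder 7
Seconds: 7


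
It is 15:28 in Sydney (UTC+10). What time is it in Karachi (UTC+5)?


Time difference = UTC+5 - UTC+10 = -5 hours
New hour = (15 -5) mod 24
= 10 mod 24 = 10
Minutes unchanged → 10:28

10:28


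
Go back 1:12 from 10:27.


Start: 627 minutes from midnight
Subtract: 72 minutes
Remaining: 627 - 72 = 555
Hours: 9, Minutes: 15

09:15


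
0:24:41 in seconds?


1481 seconds

Hours: 0 × 3600 = 0
Minutes: 24 × 60 = 1440
Seconds: 41
Total = 0 + 1440 + 41 = 1481


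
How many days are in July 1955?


Month: July (month 7)
July has 31 days

31 days


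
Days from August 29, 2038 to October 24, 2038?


From August 29, 2038 to October 24, 2038
Rest of August 2038: 31 - 29 = 2
Full months: September 30
Days into October 2038: 24
Total = 2 + 30 + 24 = 56 days

56 days


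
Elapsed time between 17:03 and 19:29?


2h 26m

End time in minutes: 19×60 + 29 = 1169
Start time in minutes: 17×60 + 3 = 1023
Difference = 1169 - 1023 = 146 minutes
= 2 hours 26 minutes


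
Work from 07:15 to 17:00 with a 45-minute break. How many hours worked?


9h 0m (540 minutes)

Total time = (17×60+0) - (7×60+15)
= 1020 - 435 = 585 min
Minus break: 585 - 45 = 540 min
= 9h 0m


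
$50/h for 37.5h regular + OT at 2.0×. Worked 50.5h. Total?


$3175.00

Regular: 37.5h × $50 = $1875.00
Overtime: 50.5 - 37.5 = 13.0h
OT pay: 13.0h × $50 × 2.0 = $1300.00
Total = $1875.00 + $1300.00 = $3175.00


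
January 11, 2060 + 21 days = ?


February 1, 2060

Start: January 11, 2060
Add 21 days
January 11 → February 1: 31 - 11 + 1 = 21 days (21 - 21 = 0 left)
Land exactly on February 1, 2060


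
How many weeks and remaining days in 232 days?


33 weeks 1 days

Weeks: 232 ÷ 7 = 33 remainder 1


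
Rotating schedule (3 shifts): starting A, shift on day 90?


Shift C

Shifts: A, B, C
Start: A (index 0)
Day 90: (0 + 90 - 1) mod 3
= 89 mod 3
= 2
Index 2 → shift C


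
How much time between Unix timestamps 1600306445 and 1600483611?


177166 seconds (49.2 hours / 2.05 days)

Difference = 1600483611 - 1600306445 = 177166 seconds
In hours: 177166 / 3600 ≈ 49.2
In days: 177166 / 86400 ≈ 2.05


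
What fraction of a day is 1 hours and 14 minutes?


0.0514 (5.14%)

Total minutes: 1×60 + 14 = 74
Day = 24×60 = 1440 minutes
Fraction = 74/1440 ≈ 0.0514
As a percentage: 74/1440 × 100 ≈ 5.14%


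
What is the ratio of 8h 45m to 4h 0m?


35:16 (2.19)

Duration 1: 525 minutes
Duration 2: 240 minutes
Ratio = 525:240
GCD = 15
Simplified = 35:16
As a decimal: 35/16 ≈ 2.19


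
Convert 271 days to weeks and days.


38 weeks 5 days

Weeks: 271 ÷ 7 = 38 remainder 5


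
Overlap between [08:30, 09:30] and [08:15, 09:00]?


Meeting A: 510-570 (in minutes from midnight)
Meeting B: 495-540
Overlap start = max(510, 495) = 510
Overlap end = min(570, 540) = 540
Overlap = max(0, 540 - 510) = 30 min

30 minutes


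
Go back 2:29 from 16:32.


14:03

Start: 992 minutes from midnight
Subtract: 149 minutes
Remaining: 992 - 149 = 843
Hours: 14, Minutes: 3


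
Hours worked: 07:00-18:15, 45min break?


Total time = (18×60+15) - (7×60+0)
= 1095 - 420 = 675 min
Minus break: 675 - 45 = 630 min
= 10h 30m

10h 30m (630 minutes)


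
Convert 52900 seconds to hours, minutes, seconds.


Hours: 52900 ÷ 3600 = 14 remainder 2500
Minutes: 2500 ÷ 60 = 41 remainder 40
Seconds: 40

14h 41m 40s


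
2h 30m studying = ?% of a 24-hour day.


Time: 150 minutes
Day: 1440 minutes
Percentage = (150/1440) × 100 ≈ 10.4%

10.4%


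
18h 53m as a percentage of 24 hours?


0.7868 (78.68%)

Total minutes: 18×60 + 53 = 1133
Day = 24×60 = 1440 minutes
Fraction = 1133/1440 ≈ 0.7868
As a percentage: 1133/1440 × 100 ≈ 78.68%


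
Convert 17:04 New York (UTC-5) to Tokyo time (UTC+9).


07:04 (next day)

Time difference = UTC+9 - UTC-5 = +14 hours
New hour = (17 + 14) mod 24
= 31 mod 24 = 7
Minutes unchanged → 07:04; 31 ≥ 24 → next day


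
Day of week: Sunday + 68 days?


Start: Sunday (index 6)
(6 + 68) mod 7
= 74 mod 7
= 4
Index 4 → Friday

Friday


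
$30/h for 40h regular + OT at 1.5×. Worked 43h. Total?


$1335.00

Regular: 40h × $30 = $1200.00
Overtime: 43 - 40 = 3h
OT pay: 3h × $30 × 1.5 = $135.00
Total = $1200.00 + $135.00 = $1335.00


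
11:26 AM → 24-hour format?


11:26

Input: 11:26 AM
AM hour stays: 11


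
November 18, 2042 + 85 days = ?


Start: November 18, 2042
Add 85 days
November 18 → December 1: 30 - 18 + 1 = 13 days (85 - 13 = 72 left)
December 1 → January 1: 31 - 1 + 1 = 31 days (72 - 31 = 41 left)
January 1 → February 1: 31 - 1 + 1 = 31 days (41 - 31 = 10 left)
February 1 + 10 = February 11, 2043

February 11, 2043


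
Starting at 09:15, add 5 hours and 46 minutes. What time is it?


Start: 555 minutes from midnight
Add: 346 minutes
Total: 901 minutes
Hours: 901 ÷ 60 = 15 remainder 1

15:01


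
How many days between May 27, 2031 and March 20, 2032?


298 days

From May 27, 2031 to March 20, 2032
Rest of May 2031: 31 - 27 = 4
Full months: June 30, July 31, August 31, September 30, October 31, November 30, December 31, January 31, February 2032 29
Days into March 2032: 20
Total = 4 + 30 + 31 + 31 + 30 + 31 + 30 + 31 + 31 + 29 + 20 = 298 days


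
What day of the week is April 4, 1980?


Zeller's congruence:
q=4, m=4, k=80, j=19
h = (4 + ⌊13×5/5⌋ + 80 + ⌊80/4⌋ + ⌊19/4⌋ - 2×19) mod 7
= (4 + 13 + 80 + 20 + 4 - 38) mod 7
= 83 mod 7 = 6
h=6 → Friday

Friday


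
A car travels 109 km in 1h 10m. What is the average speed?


Distance: 109 km
Time: 1h 10m = 70 min = 70/60 = 7/6 hours
Speed = 109 ÷ (7/6) = 109 × 6 / 7 = 654/7 ≈ 93.4 km/h

93.4 km/h


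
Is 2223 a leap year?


Rules: divisible by 4 AND (not by 100 OR by 400)
2223 ÷ 4 = 555 remainder 3 → not divisible by 4
Not divisible by 4 → not a leap year

No


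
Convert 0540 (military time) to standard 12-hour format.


5:40 AM

Hour: 5
5 < 12 → AM


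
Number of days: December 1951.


31 days

Month: December (month 12)
December has 31 days


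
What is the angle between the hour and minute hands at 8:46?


13.0°

Hour hand = 8×30 + 46×0.5 = 263.0°
Minute hand = 46×6 = 276°
Difference = |263.0 - 276| = 13.0°


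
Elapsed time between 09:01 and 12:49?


End time in minutes: 12×60 + 49 = 769
Start time in minutes: 9×60 + 1 = 541
Difference = 769 - 541 = 228 minutes
= 3 hours 48 minutes

3h 48m


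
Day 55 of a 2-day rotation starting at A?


Shift A

Shifts: A, B
Start: A (index 0)
Day 55: (0 + 55 - 1) mod 2
= 54 mod 2
= 0
Index 0 → shift A


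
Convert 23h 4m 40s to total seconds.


83080 seconds

Hours: 23 × 3600 = 82800
Minutes: 4 × 60 = 240
Seconds: 40
Total = 82800 + 240 + 40 = 83080


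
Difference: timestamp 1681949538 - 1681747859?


Difference = 1681949538 - 1681747859 = 201679 seconds
In hours: 201679 / 3600 ≈ 56.0
In days: 201679 / 86400 ≈ 2.33

201679 seconds (56.0 hours / 2.33 days)


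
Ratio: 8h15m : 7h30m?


11:10 (1.10)

Duration 1: 495 minutes
Duration 2: 450 minutes
Ratio = 495:450
GCD = 45
Simplified = 11:10
As a decimal: 11/10 = 1.10


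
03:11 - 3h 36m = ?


23:35

Start: 191 minutes from midnight
Subtract: 216 minutes
Remaining: 191 - 216 = -25
Negative → add 24×60 = 1415
Hours: 23, Minutes: 35


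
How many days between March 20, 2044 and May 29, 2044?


From March 20, 2044 to May 29, 2044
Rest of March 2044: 31 - 20 = 11
Full months: April 30
Days into May 2044: 29
Total = 11 + 30 + 29 = 70 days

70 days


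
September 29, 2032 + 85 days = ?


Start: September 29, 2032
Add 85 days
September 29 → October 1: 30 - 29 + 1 = 2 days (85 - 2 = 83 left)
October 1 → November 1: 31 - 1 + 1 = 31 days (83 - 31 = 52 left)
November 1 → December 1: 30 - 1 + 1 = 30 days (52 - 30 = 22 left)
December 1 + 22 = December 23, 2032

December 23, 2032


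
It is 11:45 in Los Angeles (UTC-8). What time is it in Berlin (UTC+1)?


20:45

Time difference = UTC+1 - UTC-8 = +9 hours
New hour = (11 + 9) mod 24
= 20 mod 24 = 20
Minutes unchanged → 20:45


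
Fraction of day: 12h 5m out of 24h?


Total minutes: 12×60 + 5 = 725
Day = 24×60 = 1440 minutes
Fraction = 725/1440 ≈ 0.5035
As a percentage: 725/1440 × 100 ≈ 50.35%

0.5035 (50.35%)


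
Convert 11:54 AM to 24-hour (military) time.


11:54

Input: 11:54 AM
AM hour stays: 11


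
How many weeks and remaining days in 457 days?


65 weeks 2 days

Weeks: 457 ÷ 7 = 65 remainder 2


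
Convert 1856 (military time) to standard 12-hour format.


6:56 PM

Hour: 18
18 - 12 = 6 → PM


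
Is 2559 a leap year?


Rules: divisible by 4 AND (not by 100 OR by 400)
2559 ÷ 4 = 639 remainder 3 → not divisible by 4
Not divisible by 4 → not a leap year

No


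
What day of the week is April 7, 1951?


Saturday

Zeller's congruence:
q=7, m=4, k=51, j=19
h = (7 + ⌊13×5/5⌋ + 51 + ⌊51/4⌋ + ⌊19/4⌋ - 2×19) mod 7
= (7 + 13 + 51 + 12 + 4 - 38) mod 7
= 49 mod 7 = 0
h=0 → Saturday


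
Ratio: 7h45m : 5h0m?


31:20 (1.55)

Duration 1: 465 minutes
Duration 2: 300 minutes
Ratio = 465:300
GCD = 15
Simplified = 31:20
As a decimal: 31/20 = 1.55


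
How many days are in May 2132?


Month: May (month 5)
May has 31 days

31 days


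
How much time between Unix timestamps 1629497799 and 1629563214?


Difference = 1629563214 - 1629497799 = 65415 seconds
In hours: 65415 / 3600 ≈ 18.2
In days: 65415 / 86400 ≈ 0.76

65415 seconds (18.2 hours / 0.76 days)


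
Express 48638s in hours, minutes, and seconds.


Hours: 48638 ÷ 3600 = 13 remainder 1838
Minutes: 1838 ÷ 60 = 30 remainder 38
Seconds: 38

13h 30m 38s


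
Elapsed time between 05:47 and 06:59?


1h 12m

End time in minutes: 6×60 + 59 = 419
Start time in minutes: 5×60 + 47 = 347
Difference = 419 - 347 = 72 minutes
= 1 hours 12 minutes


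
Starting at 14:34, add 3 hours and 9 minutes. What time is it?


17:43

Start: 874 minutes from midnight
Add: 189 minutes
Total: 1063 minutes
Hours: 1063 ÷ 60 = 17 remainder 43


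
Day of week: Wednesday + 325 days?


Start: Wednesday (index 2)
(2 + 325) mod 7
= 327 mod 7
= 5
Index 5 → Saturday

Saturday


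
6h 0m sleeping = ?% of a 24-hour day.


Time: 360 minutes
Day: 1440 minutes
Percentage = (360/1440) × 100 = 25.0%

25.0%


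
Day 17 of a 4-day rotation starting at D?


Shifts: A, B, C, D
Start: D (index 3)
Day 17: (3 + 17 - 1) mod 4
= 19 mod 4
= 3
Index 3 → shift D

Shift D


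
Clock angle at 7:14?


133.0°

Hour hand = 7×30 + 14×0.5 = 217.0°
Minute hand = 14×6 = 84°
Difference = |217.0 - 84| = 133.0°


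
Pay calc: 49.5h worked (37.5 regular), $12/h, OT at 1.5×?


Regular: 37.5h × $12 = $450.00
Overtime: 49.5 - 37.5 = 12.0h
OT pay: 12.0h × $12 × 1.5 = $216.00
Total = $450.00 + $216.00 = $666.00

$666.00


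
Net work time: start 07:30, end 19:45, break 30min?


11h 45m (705 minutes)

Total time = (19×60+45) - (7×60+30)
= 1185 - 450 = 735 min
Minus break: 735 - 30 = 705 min
= 11h 45m


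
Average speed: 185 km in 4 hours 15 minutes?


Distance: 185 km
Time: 4h 15m = 255 min = 255/60 = 17/4 hours
Speed = 185 ÷ (17/4) = 185 × 4 / 17 = 740/17 ≈ 43.5 km/h

43.5 km/h


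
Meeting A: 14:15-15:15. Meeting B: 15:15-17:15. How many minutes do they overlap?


Meeting A: 855-915 (in minutes from midnight)
Meeting B: 915-1035
Overlap start = max(855, 915) = 915
Overlap end = min(915, 1035) = 915
Overlap = max(0, 915 - 915) = 0 min

0 minutes


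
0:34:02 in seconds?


2042 seconds

Hours: 0 × 3600 = 0
Minutes: 34 × 60 = 2040
Seconds: 2
Total = 0 + 2040 + 2 = 2042


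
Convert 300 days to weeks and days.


Weeks: 300 ÷ 7 = 42 remainder 6

42 weeks 6 days


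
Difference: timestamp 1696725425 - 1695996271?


Difference = 1696725425 - 1695996271 = 729154 seconds
In hours: 729154 / 3600 ≈ 202.5
In days: 729154 / 86400 ≈ 8.44

729154 seconds (202.5 hours / 8.44 days)


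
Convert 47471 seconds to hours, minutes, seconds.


Hours: 47471 ÷ 3600 = 13 remainder 671
Minutes: 671 ÷ 60 = 11 remainder 11
Seconds: 11

13h 11m 11s


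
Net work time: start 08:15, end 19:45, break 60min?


10h 30m (630 minutes)

Total time = (19×60+45) - (8×60+15)
= 1185 - 495 = 690 min
Minus break: 690 - 60 = 630 min
= 10h 30m


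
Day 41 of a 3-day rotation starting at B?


Shift C

Shifts: A, B, C
Start: B (index 1)
Day 41: (1 + 41 - 1) mod 3
= 41 mod 3
= 2
Index 2 → shift C


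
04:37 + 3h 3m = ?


Start: 277 minutes from midnight
Add: 183 minutes
Total: 460 minutes
Hours: 460 ÷ 60 = 7 remainder 40

07:40


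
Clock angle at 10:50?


Hour hand = 10×30 + 50×0.5 = 325.0°
Minute hand = 50×6 = 300°
Difference = |325.0 - 300| = 25.0°

25.0°


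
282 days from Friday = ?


Sunday

Start: Friday (index 4)
(4 + 282) mod 7
= 286 mod 7
= 6
Index 6 → Sunday


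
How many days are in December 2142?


Month: December (month 12)
December has 31 days

31 days


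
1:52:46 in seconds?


6766 seconds

Hours: 1 × 3600 = 3600
Minutes: 52 × 60 = 3120
Seconds: 46
Total = 3600 + 3120 + 46 = 6766


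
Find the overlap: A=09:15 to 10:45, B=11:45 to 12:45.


Meeting A: 555-645 (in minutes from midnight)
Meeting B: 705-765
Overlap start = max(555, 705) = 705
Overlap end = min(645, 765) = 645
Overlap = max(0, 645 - 705) = 0 min

0 minutes


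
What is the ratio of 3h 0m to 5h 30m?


Duration 1: 180 minutes
Duration 2: 330 minutes
Ratio = 180:330
GCD = 30
Simplified = 6:11
As a decimal: 6/11 ≈ 0.55

6:11 (0.55)


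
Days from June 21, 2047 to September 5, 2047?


From June 21, 2047 to September 5, 2047
Rest of June 2047: 30 - 21 = 9
Full months: July 31, August 31
Days into September 2047: 5
Total = 9 + 31 + 31 + 5 = 76 days

76 days


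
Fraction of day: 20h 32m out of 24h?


0.8556 (85.56%)

Total minutes: 20×60 + 32 = 1232
Day = 24×60 = 1440 minutes
Fraction = 1232/1440 ≈ 0.8556
As a percentage: 1232/1440 × 100 ≈ 85.56%


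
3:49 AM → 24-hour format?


Input: 3:49 AM
AM hour stays: 3

03:49


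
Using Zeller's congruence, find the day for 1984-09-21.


Friday

Zeller's congruence:
q=21, m=9, k=84, j=19
h = (21 + ⌊13×10/5⌋ + 84 + ⌊84/4⌋ + ⌊19/4⌋ - 2×19) mod 7
= (21 + 26 + 84 + 21 + 4 - 38) mod 7
= 118 mod 7 = 6
h=6 → Friday


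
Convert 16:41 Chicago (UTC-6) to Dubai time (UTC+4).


02:41 (next day)

Time difference = UTC+4 - UTC-6 = +10 hours
New hour = (16 + 10) mod 24
= 26 mod 24 = 2
Minutes unchanged → 02:41; 26 ≥ 24 → next day


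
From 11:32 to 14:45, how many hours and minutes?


3h 13m

End time in minutes: 14×60 + 45 = 885
Start time in minutes: 11×60 + 32 = 692
Difference = 885 - 692 = 193 minutes
= 3 hours 13 minutes


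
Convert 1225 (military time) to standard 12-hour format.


Hour: 12
12 → 12 PM (noon)

12:25 PM


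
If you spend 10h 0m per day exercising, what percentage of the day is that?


41.7%

Time: 600 minutes
Day: 1440 minutes
Percentage = (600/1440) × 100 ≈ 41.7%


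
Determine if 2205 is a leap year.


Rules: divisible by 4 AND (not by 100 OR by 400)
2205 ÷ 4 = 551 remainder 1 → not divisible by 4
Not divisible by 4 → not a leap year

No


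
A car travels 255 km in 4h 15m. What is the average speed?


Distance: 255 km
Time: 4h 15m = 255 min = 255/60 = 17/4 hours
Speed = 255 ÷ (17/4) = 255 × 4 / 17 = 1020/17 = 60.0 km/h

60.0 km/h


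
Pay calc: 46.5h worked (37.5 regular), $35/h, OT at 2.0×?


$1942.50

Regular: 37.5h × $35 = $1312.50
Overtime: 46.5 - 37.5 = 9.0h
OT pay: 9.0h × $35 × 2.0 = $630.00
Total = $1312.50 + $630.00 = $1942.50


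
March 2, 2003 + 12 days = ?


March 14, 2003

Start: March 2, 2003
Add 12 days
March 2 + 12 = March 14, 2003


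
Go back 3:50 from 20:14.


Start: 1214 minutes from midnight
Subtract: 230 minutes
Remaining: 1214 - 230 = 984
Hours: 16, Minutes: 24

16:24


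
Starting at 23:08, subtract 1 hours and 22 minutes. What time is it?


21:46

Start: 1388 minutes from midnight
Subtract: 82 minutes
Remaining: 1388 - 82 = 1306
Hours: 21, Minutes: 46


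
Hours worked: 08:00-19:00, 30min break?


10h 30m (630 minutes)

Total time = (19×60+0) - (8×60+0)
= 1140 - 480 = 660 min
Minus break: 660 - 30 = 630 min
= 10h 30m


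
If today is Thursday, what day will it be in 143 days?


Sunday

Start: Thursday (index 3)
(3 + 143) mod 7
= 146 mod 7
= 6
Index 6 → Sunday


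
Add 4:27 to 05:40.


Start: 340 minutes from midnight
Add: 267 minutes
Total: 607 minutes
Hours: 607 ÷ 60 = 10 remainder 7

10:07


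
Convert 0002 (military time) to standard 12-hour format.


Hour: 0
0 → 12 AM (midnight)

12:02 AM


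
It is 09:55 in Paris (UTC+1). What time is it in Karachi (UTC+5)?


Time difference = UTC+5 - UTC+1 = +4 hours
New hour = (9 + 4) mod 24
= 13 mod 24 = 13
Minutes unchanged → 13:55

13:55


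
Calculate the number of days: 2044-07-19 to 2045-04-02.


From July 19, 2044 to April 2, 2045
Rest of July 2044: 31 - 19 = 12
Full months: August 31, September 30, October 31, November 30, December 31, January 31, February 2045 28, March 31
Days into April 2045: 2
Total = 12 + 31 + 30 + 31 + 30 + 31 + 31 + 28 + 31 + 2 = 257 days

257 days


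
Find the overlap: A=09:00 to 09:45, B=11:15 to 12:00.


Meeting A: 540-585 (in minutes from midnight)
Meeting B: 675-720
Overlap start = max(540, 675) = 675
Overlap end = min(585, 720) = 585
Overlap = max(0, 585 - 675) = 0 min

0 minutes


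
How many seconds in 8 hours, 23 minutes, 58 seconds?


Hours: 8 × 3600 = 28800
Minutes: 23 × 60 = 1380
Seconds: 58
Total = 28800 + 1380 + 58 = 30238

30238 seconds


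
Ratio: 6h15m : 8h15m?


Duration 1: 375 minutes
Duration 2: 495 minutes
Ratio = 375:495
GCD = 15
Simplified = 25:33
As a decimal: 25/33 ≈ 0.76

25:33 (0.76)


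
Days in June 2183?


Month: June (month 6)
June has 30 days

30 days


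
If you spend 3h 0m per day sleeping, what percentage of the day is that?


12.5%

Time: 180 minutes
Day: 1440 minutes
Percentage = (180/1440) × 100 = 12.5%


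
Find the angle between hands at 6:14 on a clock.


103.0°

Hour hand = 6×30 + 14×0.5 = 187.0°
Minute hand = 14×6 = 84°
Difference = |187.0 - 84| = 103.0°


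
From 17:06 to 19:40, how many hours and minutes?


2h 34m

End time in minutes: 19×60 + 40 = 1180
Start time in minutes: 17×60 + 6 = 1026
Difference = 1180 - 1026 = 154 minutes
= 2 hours 34 minutes


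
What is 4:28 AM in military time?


04:28

Input: 4:28 AM
AM hour stays: 4


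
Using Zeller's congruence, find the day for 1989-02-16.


Zeller's congruence:
q=16, m=14, k=88, j=19
h = (16 + ⌊13×15/5⌋ + 88 + ⌊88/4⌋ + ⌊19/4⌋ - 2×19) mod 7
= (16 + 39 + 88 + 22 + 4 - 38) mod 7
= 131 mod 7 = 5
h=5 → Thursday

Thursday


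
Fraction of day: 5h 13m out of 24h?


Total minutes: 5×60 + 13 = 313
Day = 24×60 = 1440 minutes
Fraction = 313/1440 ≈ 0.2174
As a percentage: 313/1440 × 100 ≈ 21.74%

0.2174 (21.74%)


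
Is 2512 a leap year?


Rules: divisible by 4 AND (not by 100 OR by 400)
2512 ÷ 4 = 628 exactly → divisible by 4
2512 ÷ 100 = 25 remainder 12 → not divisible by 100
Divisible by 4 but not by 100 → leap year

Yes


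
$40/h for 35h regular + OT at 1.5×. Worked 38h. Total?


Regular: 35h × $40 = $1400.00
Overtime: 38 - 35 = 3h
OT pay: 3h × $40 × 1.5 = $180.00
Total = $1400.00 + $180.00 = $1580.00

$1580.00


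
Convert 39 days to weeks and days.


5 weeks 4 days

Weeks: 39 ÷ 7 = 5 remainder 4


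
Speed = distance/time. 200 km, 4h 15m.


47.1 km/h

Distance: 200 km
Time: 4h 15m = 255 min = 255/60 = 17/4 hours
Speed = 200 ÷ (17/4) = 200 × 4 / 17 = 800/17 ≈ 47.1 km/h


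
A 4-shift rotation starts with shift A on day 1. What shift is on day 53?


Shift A

Shifts: A, B, C, D
Start: A (index 0)
Day 53: (0 + 53 - 1) mod 4
= 52 mod 4
= 0
Index 0 → shift A


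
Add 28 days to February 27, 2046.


March 27, 2046

Start: February 27, 2046
Add 28 days
February 27 → March 1: 28 - 27 + 1 = 2 days (28 - 2 = 26 left)
March 1 + 26 = March 27, 2046


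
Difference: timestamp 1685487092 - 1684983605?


503487 seconds (139.9 hours / 5.83 days)

Difference = 1685487092 - 1684983605 = 503487 seconds
In hours: 503487 / 3600 ≈ 139.9
In days: 503487 / 86400 ≈ 5.83


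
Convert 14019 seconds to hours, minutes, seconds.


Hours: 14019 ÷ 3600 = 3 remainder 3219
Minutes: 3219 ÷ 60 = 53 remainder 39
Seconds: 39

3h 53m 39s


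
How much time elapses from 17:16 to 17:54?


0h 38m

End time in minutes: 17×60 + 54 = 1074
Start time in minutes: 17×60 + 16 = 1036
Difference = 1074 - 1036 = 38 minutes
= 0 hours 38 minutes


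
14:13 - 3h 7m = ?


Start: 853 minutes from midnight
Subtract: 187 minutes
Remaining: 853 - 187 = 666
Hours: 11, Minutes: 6

11:06


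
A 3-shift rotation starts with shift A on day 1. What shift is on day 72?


Shift C

Shifts: A, B, C
Start: A (index 0)
Day 72: (0 + 72 - 1) mod 3
= 71 mod 3
= 2
Index 2 → shift C


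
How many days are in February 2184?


Month: February (month 2)
February: 28 or 29 (leap year)
2184 leap year? Yes

29 days


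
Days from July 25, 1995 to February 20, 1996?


From July 25, 1995 to February 20, 1996
Rest of July 1995: 31 - 25 = 6
Full months: August 31, September 30, October 31, November 30, December 31, January 31
Days into February 1996: 20
Total = 6 + 31 + 30 + 31 + 30 + 31 + 31 + 20 = 210 days

210 days


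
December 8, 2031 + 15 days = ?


December 23, 2031

Start: December 8, 2031
Add 15 days
December 8 + 15 = December 23, 2031


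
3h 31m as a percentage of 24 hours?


0.1465 (14.65%)

Total minutes: 3×60 + 31 = 211
Day = 24×60 = 1440 minutes
Fraction = 211/1440 ≈ 0.1465
As a percentage: 211/1440 × 100 ≈ 14.65%


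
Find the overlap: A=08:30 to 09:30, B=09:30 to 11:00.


Meeting A: 510-570 (in minutes from midnight)
Meeting B: 570-660
Overlap start = max(510, 570) = 570
Overlap end = min(570, 660) = 570
Overlap = max(0, 570 - 570) = 0 min

0 minutes


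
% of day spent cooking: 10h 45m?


44.8%

Time: 645 minutes
Day: 1440 minutes
Percentage = (645/1440) × 100 ≈ 44.8%


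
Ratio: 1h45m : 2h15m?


Duration 1: 105 minutes
Duration 2: 135 minutes
Ratio = 105:135
GCD = 15
Simplified = 7:9
As a decimal: 7/9 ≈ 0.78

7:9 (0.78)


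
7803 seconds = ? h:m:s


Hours: 7803 ÷ 3600 = 2 remainder 603
Minutes: 603 ÷ 60 = 10 remainder 3
Seconds: 3

2h 10m 3s


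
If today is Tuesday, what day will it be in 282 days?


Start: Tuesday (index 1)
(1 + 282) mod 7
= 283 mod 7
= 3
Index 3 → Thursday

Thursday


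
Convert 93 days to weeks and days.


13 weeks 2 days

Weeks: 93 ÷ 7 = 13 remainder 2


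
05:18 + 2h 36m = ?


07:54

Start: 318 minutes from midnight
Add: 156 minutes
Total: 474 minutes
Hours: 474 ÷ 60 = 7 remainder 54


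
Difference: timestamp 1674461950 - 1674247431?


214519 seconds (59.6 hours / 2.48 days)

Difference = 1674461950 - 1674247431 = 214519 seconds
In hours: 214519 / 3600 ≈ 59.6
In days: 214519 / 86400 ≈ 2.48


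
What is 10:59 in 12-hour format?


10:59 AM

Hour: 10
10 < 12 → AM


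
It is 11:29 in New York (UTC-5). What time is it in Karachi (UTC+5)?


21:29

Time difference = UTC+5 - UTC-5 = +10 hours
New hour = (11 + 10) mod 24
= 21 mod 24 = 21
Minutes unchanged → 21:29


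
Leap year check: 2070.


Rules: divisible by 4 AND (not by 100 OR by 400)
2070 ÷ 4 = 517 remainder 2 → not divisible by 4
Not divisible by 4 → not a leap year

No


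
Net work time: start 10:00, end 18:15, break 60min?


7h 15m (435 minutes)

Total time = (18×60+15) - (10×60+0)
= 1095 - 600 = 495 min
Minus break: 495 - 60 = 435 min
= 7h 15m


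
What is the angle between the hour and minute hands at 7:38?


Hour hand = 7×30 + 38×0.5 = 229.0°
Minute hand = 38×6 = 228°
Difference = |229.0 - 228| = 1.0°

1.0°


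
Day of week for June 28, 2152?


Zeller's congruence:
q=28, m=6, k=52, j=21
h = (28 + ⌊13×7/5⌋ + 52 + ⌊52/4⌋ + ⌊21/4⌋ - 2×21) mod 7
= (28 + 18 + 52 + 13 + 5 - 42) mod 7
= 74 mod 7 = 4
h=4 → Wednesday

Wednesday


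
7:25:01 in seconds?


Hours: 7 × 3600 = 25200
Minutes: 25 × 60 = 1500
Seconds: 1
Total = 25200 + 1500 + 1 = 26701

26701 seconds


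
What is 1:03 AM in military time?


01:03

Input: 1:03 AM
AM hour stays: 1


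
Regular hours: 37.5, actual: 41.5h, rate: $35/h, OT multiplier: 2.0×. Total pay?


Regular: 37.5h × $35 = $1312.50
Overtime: 41.5 - 37.5 = 4.0h
OT pay: 4.0h × $35 × 2.0 = $280.00
Total = $1312.50 + $280.00 = $1592.50

$1592.50


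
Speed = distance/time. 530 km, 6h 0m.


Distance: 530 km
Time: 6 hours
Speed = 530 / 6 ≈ 88.3 km/h

88.3 km/h


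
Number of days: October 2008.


Month: October (month 10)
October has 31 days

31 days


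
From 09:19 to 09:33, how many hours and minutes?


End time in minutes: 9×60 + 33 = 573
Start time in minutes: 9×60 + 19 = 559
Difference = 573 - 559 = 14 minutes
= 0 hours 14 minutes

0h 14m


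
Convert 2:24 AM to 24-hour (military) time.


02:24

Input: 2:24 AM
AM hour stays: 2
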